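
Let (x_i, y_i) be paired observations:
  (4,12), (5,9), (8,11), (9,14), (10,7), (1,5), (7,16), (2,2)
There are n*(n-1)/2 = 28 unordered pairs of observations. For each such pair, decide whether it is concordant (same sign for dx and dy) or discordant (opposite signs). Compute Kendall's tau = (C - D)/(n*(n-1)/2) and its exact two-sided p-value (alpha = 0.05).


Step 1: Enumerate the 28 unordered pairs (i,j) with i<j and classify each by sign(x_j-x_i) * sign(y_j-y_i).
  (1,2):dx=+1,dy=-3->D; (1,3):dx=+4,dy=-1->D; (1,4):dx=+5,dy=+2->C; (1,5):dx=+6,dy=-5->D
  (1,6):dx=-3,dy=-7->C; (1,7):dx=+3,dy=+4->C; (1,8):dx=-2,dy=-10->C; (2,3):dx=+3,dy=+2->C
  (2,4):dx=+4,dy=+5->C; (2,5):dx=+5,dy=-2->D; (2,6):dx=-4,dy=-4->C; (2,7):dx=+2,dy=+7->C
  (2,8):dx=-3,dy=-7->C; (3,4):dx=+1,dy=+3->C; (3,5):dx=+2,dy=-4->D; (3,6):dx=-7,dy=-6->C
  (3,7):dx=-1,dy=+5->D; (3,8):dx=-6,dy=-9->C; (4,5):dx=+1,dy=-7->D; (4,6):dx=-8,dy=-9->C
  (4,7):dx=-2,dy=+2->D; (4,8):dx=-7,dy=-12->C; (5,6):dx=-9,dy=-2->C; (5,7):dx=-3,dy=+9->D
  (5,8):dx=-8,dy=-5->C; (6,7):dx=+6,dy=+11->C; (6,8):dx=+1,dy=-3->D; (7,8):dx=-5,dy=-14->C
Step 2: C = 18, D = 10, total pairs = 28.
Step 3: tau = (C - D)/(n(n-1)/2) = (18 - 10)/28 = 0.285714.
Step 4: Exact two-sided p-value (enumerate n! = 40320 permutations of y under H0): p = 0.398760.
Step 5: alpha = 0.05. fail to reject H0.

tau_b = 0.2857 (C=18, D=10), p = 0.398760, fail to reject H0.


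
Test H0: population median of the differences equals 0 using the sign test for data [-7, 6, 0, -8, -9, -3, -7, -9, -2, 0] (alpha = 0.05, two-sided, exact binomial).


Step 1: Discard zero differences. Original n = 10; n_eff = number of nonzero differences = 8.
Nonzero differences (with sign): -7, +6, -8, -9, -3, -7, -9, -2
Step 2: Count signs: positive = 1, negative = 7.
Step 3: Under H0: P(positive) = 0.5, so the number of positives S ~ Bin(8, 0.5).
Step 4: Two-sided exact p-value = sum of Bin(8,0.5) probabilities at or below the observed probability = 0.070312.
Step 5: alpha = 0.05. fail to reject H0.

n_eff = 8, pos = 1, neg = 7, p = 0.070312, fail to reject H0.


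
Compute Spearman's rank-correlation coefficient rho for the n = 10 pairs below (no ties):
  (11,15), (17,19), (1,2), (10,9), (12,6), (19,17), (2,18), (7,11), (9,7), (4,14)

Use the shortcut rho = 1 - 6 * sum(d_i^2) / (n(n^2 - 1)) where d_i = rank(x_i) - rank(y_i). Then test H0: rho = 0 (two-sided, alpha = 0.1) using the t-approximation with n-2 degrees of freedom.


Step 1: Rank x and y separately (midranks; no ties here).
rank(x): 11->7, 17->9, 1->1, 10->6, 12->8, 19->10, 2->2, 7->4, 9->5, 4->3
rank(y): 15->7, 19->10, 2->1, 9->4, 6->2, 17->8, 18->9, 11->5, 7->3, 14->6
Step 2: d_i = R_x(i) - R_y(i); compute d_i^2.
  (7-7)^2=0, (9-10)^2=1, (1-1)^2=0, (6-4)^2=4, (8-2)^2=36, (10-8)^2=4, (2-9)^2=49, (4-5)^2=1, (5-3)^2=4, (3-6)^2=9
sum(d^2) = 108.
Step 3: rho = 1 - 6*108 / (10*(10^2 - 1)) = 1 - 648/990 = 0.345455.
Step 4: Under H0, t = rho * sqrt((n-2)/(1-rho^2)) = 1.0412 ~ t(8).
Step 5: Two-sided p-value from the t-distribution with 8 df = 0.328227.
Step 6: alpha = 0.1. fail to reject H0.

rho = 0.3455, p = 0.328227, fail to reject H0 at alpha = 0.1.


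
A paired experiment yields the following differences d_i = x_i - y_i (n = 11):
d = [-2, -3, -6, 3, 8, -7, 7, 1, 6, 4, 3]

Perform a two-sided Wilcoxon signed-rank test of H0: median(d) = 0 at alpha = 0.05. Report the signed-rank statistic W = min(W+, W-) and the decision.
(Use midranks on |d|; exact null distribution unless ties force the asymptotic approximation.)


Step 1: Drop any zero differences (none here) and take |d_i|.
|d| = [2, 3, 6, 3, 8, 7, 7, 1, 6, 4, 3]
Step 2: Midrank |d_i| (ties get averaged ranks).
ranks: |2|->2, |3|->4, |6|->7.5, |3|->4, |8|->11, |7|->9.5, |7|->9.5, |1|->1, |6|->7.5, |4|->6, |3|->4
Step 3: Attach original signs; sum ranks with positive sign and with negative sign.
W+ = 4 + 11 + 9.5 + 1 + 7.5 + 6 + 4 = 43
W- = 2 + 4 + 7.5 + 9.5 = 23
(Check: W+ + W- = 66 should equal n(n+1)/2 = 66.)
Step 4: Test statistic W = min(W+, W-) = 23.
Step 5: Ties in |d|, so use the tie-corrected normal approximation.
        E[W] = n(n+1)/4 = 11*12/4 = 33.
        Tie groups: |d|=3 (t=3), |d|=6 (t=2), |d|=7 (t=2); sum(t^3 - t) = 36.
        Var[W] = n(n+1)(2n+1)/24 - sum(t^3-t)/48 = 3036/24 - 36/48 = 125.75.
        z = (W - E[W]) / sqrt(Var[W]) = (23 - 33) / 11.2138 = -0.8918.
        Two-sided p = 2*Phi(z) = 0.372524.
Step 6: alpha = 0.05. fail to reject H0.

W+ = 43, W- = 23, W = min = 23, p = 0.372524, fail to reject H0.


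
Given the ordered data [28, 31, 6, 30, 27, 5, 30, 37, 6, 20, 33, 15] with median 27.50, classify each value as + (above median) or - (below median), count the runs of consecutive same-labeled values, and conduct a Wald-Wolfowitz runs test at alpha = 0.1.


Step 1: Compute median = 27.50; label A = above, B = below.
Labels in order: AABABBAABBAB  (n_A = 6, n_B = 6)
Step 2: Count runs R = 8.
Step 3: Under H0 (random ordering), E[R] = 2*n_A*n_B/(n_A+n_B) + 1 = 2*6*6/12 + 1 = 7.0000.
        Var[R] = 2*n_A*n_B*(2*n_A*n_B - n_A - n_B) / ((n_A+n_B)^2 * (n_A+n_B-1)) = 4320/1584 = 2.7273.
        SD[R] = 1.6514.
Step 4: Continuity-corrected z = (R - 0.5 - E[R]) / SD[R] = (8 - 0.5 - 7.0000) / 1.6514 = 0.3028.
Step 5: Two-sided p-value via normal approximation = 2*(1 - Phi(|z|)) = 0.762069.
Step 6: alpha = 0.1. fail to reject H0.

R = 8, z = 0.3028, p = 0.762069, fail to reject H0.


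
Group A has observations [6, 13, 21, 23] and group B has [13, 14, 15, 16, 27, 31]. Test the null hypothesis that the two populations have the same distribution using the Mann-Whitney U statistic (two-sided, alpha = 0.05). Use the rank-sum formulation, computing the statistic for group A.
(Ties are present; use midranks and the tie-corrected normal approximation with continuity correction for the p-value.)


Step 1: Combine and sort all 10 observations; assign midranks.
sorted (value, group): (6,X), (13,X), (13,Y), (14,Y), (15,Y), (16,Y), (21,X), (23,X), (27,Y), (31,Y)
ranks: 6->1, 13->2.5, 13->2.5, 14->4, 15->5, 16->6, 21->7, 23->8, 27->9, 31->10
Step 2: Rank sum for X: R1 = 1 + 2.5 + 7 + 8 = 18.5.
Step 3: U_X = R1 - n1(n1+1)/2 = 18.5 - 4*5/2 = 18.5 - 10 = 8.5.
       U_Y = n1*n2 - U_X = 24 - 8.5 = 15.5.
Step 4: Ties are present, so use the tie-corrected normal approximation (with continuity correction) for the p-value.
Step 5: p-value = 0.521166; compare to alpha = 0.05. fail to reject H0.

U_X = 8.5, p = 0.521166, fail to reject H0 at alpha = 0.05.


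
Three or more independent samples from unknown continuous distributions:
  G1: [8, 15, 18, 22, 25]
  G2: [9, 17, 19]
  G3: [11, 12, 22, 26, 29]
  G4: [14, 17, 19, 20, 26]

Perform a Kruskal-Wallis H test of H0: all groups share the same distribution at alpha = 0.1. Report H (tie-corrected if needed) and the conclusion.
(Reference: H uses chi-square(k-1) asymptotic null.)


Step 1: Combine all N = 18 observations and assign midranks.
sorted (value, group, rank): (8,G1,1), (9,G2,2), (11,G3,3), (12,G3,4), (14,G4,5), (15,G1,6), (17,G2,7.5), (17,G4,7.5), (18,G1,9), (19,G2,10.5), (19,G4,10.5), (20,G4,12), (22,G1,13.5), (22,G3,13.5), (25,G1,15), (26,G3,16.5), (26,G4,16.5), (29,G3,18)
Step 2: Sum ranks within each group.
R_1 = 44.5 (n_1 = 5)
R_2 = 20 (n_2 = 3)
R_3 = 55 (n_3 = 5)
R_4 = 51.5 (n_4 = 5)
Step 3: H = 12/(N(N+1)) * sum(R_i^2/n_i) - 3(N+1)
     = 12/(18*19) * (44.5^2/5 + 20^2/3 + 55^2/5 + 51.5^2/5) - 3*19
     = 0.035088 * 1664.83 - 57
     = 1.415205.
Step 4: Ties present; correction factor C = 1 - 24/(18^3 - 18) = 0.995872. Corrected H = 1.415205 / 0.995872 = 1.421071.
Step 5: Under H0, H ~ chi^2(3); p-value = 0.700603.
Step 6: alpha = 0.1. fail to reject H0.

H = 1.4211, df = 3, p = 0.700603, fail to reject H0.


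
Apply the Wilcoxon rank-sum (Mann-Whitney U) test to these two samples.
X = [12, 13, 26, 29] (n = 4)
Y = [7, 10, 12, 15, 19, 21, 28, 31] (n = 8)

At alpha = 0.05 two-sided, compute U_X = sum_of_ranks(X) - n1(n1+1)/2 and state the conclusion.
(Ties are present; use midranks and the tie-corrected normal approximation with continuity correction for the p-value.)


Step 1: Combine and sort all 12 observations; assign midranks.
sorted (value, group): (7,Y), (10,Y), (12,X), (12,Y), (13,X), (15,Y), (19,Y), (21,Y), (26,X), (28,Y), (29,X), (31,Y)
ranks: 7->1, 10->2, 12->3.5, 12->3.5, 13->5, 15->6, 19->7, 21->8, 26->9, 28->10, 29->11, 31->12
Step 2: Rank sum for X: R1 = 3.5 + 5 + 9 + 11 = 28.5.
Step 3: U_X = R1 - n1(n1+1)/2 = 28.5 - 4*5/2 = 28.5 - 10 = 18.5.
       U_Y = n1*n2 - U_X = 32 - 18.5 = 13.5.
Step 4: Ties are present, so use the tie-corrected normal approximation (with continuity correction) for the p-value.
Step 5: p-value = 0.733647; compare to alpha = 0.05. fail to reject H0.

U_X = 18.5, p = 0.733647, fail to reject H0 at alpha = 0.05.


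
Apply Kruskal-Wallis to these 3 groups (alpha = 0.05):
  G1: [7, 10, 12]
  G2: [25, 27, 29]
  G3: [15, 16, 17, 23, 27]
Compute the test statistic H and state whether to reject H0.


Step 1: Combine all N = 11 observations and assign midranks.
sorted (value, group, rank): (7,G1,1), (10,G1,2), (12,G1,3), (15,G3,4), (16,G3,5), (17,G3,6), (23,G3,7), (25,G2,8), (27,G2,9.5), (27,G3,9.5), (29,G2,11)
Step 2: Sum ranks within each group.
R_1 = 6 (n_1 = 3)
R_2 = 28.5 (n_2 = 3)
R_3 = 31.5 (n_3 = 5)
Step 3: H = 12/(N(N+1)) * sum(R_i^2/n_i) - 3(N+1)
     = 12/(11*12) * (6^2/3 + 28.5^2/3 + 31.5^2/5) - 3*12
     = 0.090909 * 481.2 - 36
     = 7.745455.
Step 4: Ties present; correction factor C = 1 - 6/(11^3 - 11) = 0.995455. Corrected H = 7.745455 / 0.995455 = 7.780822.
Step 5: Under H0, H ~ chi^2(2); p-value = 0.020437.
Step 6: alpha = 0.05. reject H0.

H = 7.7808, df = 2, p = 0.020437, reject H0.


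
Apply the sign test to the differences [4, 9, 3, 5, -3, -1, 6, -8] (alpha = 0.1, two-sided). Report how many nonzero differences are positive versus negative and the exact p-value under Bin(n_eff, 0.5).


Step 1: Discard zero differences. Original n = 8; n_eff = number of nonzero differences = 8.
Nonzero differences (with sign): +4, +9, +3, +5, -3, -1, +6, -8
Step 2: Count signs: positive = 5, negative = 3.
Step 3: Under H0: P(positive) = 0.5, so the number of positives S ~ Bin(8, 0.5).
Step 4: Two-sided exact p-value = sum of Bin(8,0.5) probabilities at or below the observed probability = 0.726562.
Step 5: alpha = 0.1. fail to reject H0.

n_eff = 8, pos = 5, neg = 3, p = 0.726562, fail to reject H0.


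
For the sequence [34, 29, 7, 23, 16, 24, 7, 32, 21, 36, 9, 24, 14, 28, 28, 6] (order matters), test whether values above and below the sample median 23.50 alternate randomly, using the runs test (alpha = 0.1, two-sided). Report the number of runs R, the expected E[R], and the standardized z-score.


Step 1: Compute median = 23.50; label A = above, B = below.
Labels in order: AABBBABABABABAAB  (n_A = 8, n_B = 8)
Step 2: Count runs R = 12.
Step 3: Under H0 (random ordering), E[R] = 2*n_A*n_B/(n_A+n_B) + 1 = 2*8*8/16 + 1 = 9.0000.
        Var[R] = 2*n_A*n_B*(2*n_A*n_B - n_A - n_B) / ((n_A+n_B)^2 * (n_A+n_B-1)) = 14336/3840 = 3.7333.
        SD[R] = 1.9322.
Step 4: Continuity-corrected z = (R - 0.5 - E[R]) / SD[R] = (12 - 0.5 - 9.0000) / 1.9322 = 1.2939.
Step 5: Two-sided p-value via normal approximation = 2*(1 - Phi(|z|)) = 0.195709.
Step 6: alpha = 0.1. fail to reject H0.

R = 12, z = 1.2939, p = 0.195709, fail to reject H0.


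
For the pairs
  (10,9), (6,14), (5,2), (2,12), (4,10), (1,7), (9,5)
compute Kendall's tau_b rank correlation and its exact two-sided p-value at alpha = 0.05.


Step 1: Enumerate the 21 unordered pairs (i,j) with i<j and classify each by sign(x_j-x_i) * sign(y_j-y_i).
  (1,2):dx=-4,dy=+5->D; (1,3):dx=-5,dy=-7->C; (1,4):dx=-8,dy=+3->D; (1,5):dx=-6,dy=+1->D
  (1,6):dx=-9,dy=-2->C; (1,7):dx=-1,dy=-4->C; (2,3):dx=-1,dy=-12->C; (2,4):dx=-4,dy=-2->C
  (2,5):dx=-2,dy=-4->C; (2,6):dx=-5,dy=-7->C; (2,7):dx=+3,dy=-9->D; (3,4):dx=-3,dy=+10->D
  (3,5):dx=-1,dy=+8->D; (3,6):dx=-4,dy=+5->D; (3,7):dx=+4,dy=+3->C; (4,5):dx=+2,dy=-2->D
  (4,6):dx=-1,dy=-5->C; (4,7):dx=+7,dy=-7->D; (5,6):dx=-3,dy=-3->C; (5,7):dx=+5,dy=-5->D
  (6,7):dx=+8,dy=-2->D
Step 2: C = 10, D = 11, total pairs = 21.
Step 3: tau = (C - D)/(n(n-1)/2) = (10 - 11)/21 = -0.047619.
Step 4: Exact two-sided p-value (enumerate n! = 5040 permutations of y under H0): p = 1.000000.
Step 5: alpha = 0.05. fail to reject H0.

tau_b = -0.0476 (C=10, D=11), p = 1.000000, fail to reject H0.


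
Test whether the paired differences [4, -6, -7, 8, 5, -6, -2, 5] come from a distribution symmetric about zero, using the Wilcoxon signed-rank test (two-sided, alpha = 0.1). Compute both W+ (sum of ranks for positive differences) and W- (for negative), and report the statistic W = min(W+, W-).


Step 1: Drop any zero differences (none here) and take |d_i|.
|d| = [4, 6, 7, 8, 5, 6, 2, 5]
Step 2: Midrank |d_i| (ties get averaged ranks).
ranks: |4|->2, |6|->5.5, |7|->7, |8|->8, |5|->3.5, |6|->5.5, |2|->1, |5|->3.5
Step 3: Attach original signs; sum ranks with positive sign and with negative sign.
W+ = 2 + 8 + 3.5 + 3.5 = 17
W- = 5.5 + 7 + 5.5 + 1 = 19
(Check: W+ + W- = 36 should equal n(n+1)/2 = 36.)
Step 4: Test statistic W = min(W+, W-) = 17.
Step 5: Ties in |d|, so use the tie-corrected normal approximation.
        E[W] = n(n+1)/4 = 8*9/4 = 18.
        Tie groups: |d|=5 (t=2), |d|=6 (t=2); sum(t^3 - t) = 12.
        Var[W] = n(n+1)(2n+1)/24 - sum(t^3-t)/48 = 1224/24 - 12/48 = 50.75.
        z = (W - E[W]) / sqrt(Var[W]) = (17 - 18) / 7.1239 = -0.1404.
        Two-sided p = 2*Phi(z) = 0.888366.
Step 6: alpha = 0.1. fail to reject H0.

W+ = 17, W- = 19, W = min = 17, p = 0.888366, fail to reject H0.


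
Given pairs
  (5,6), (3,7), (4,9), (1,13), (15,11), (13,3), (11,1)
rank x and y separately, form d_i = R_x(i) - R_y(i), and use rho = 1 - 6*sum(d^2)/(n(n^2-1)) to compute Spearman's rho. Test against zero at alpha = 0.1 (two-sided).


Step 1: Rank x and y separately (midranks; no ties here).
rank(x): 5->4, 3->2, 4->3, 1->1, 15->7, 13->6, 11->5
rank(y): 6->3, 7->4, 9->5, 13->7, 11->6, 3->2, 1->1
Step 2: d_i = R_x(i) - R_y(i); compute d_i^2.
  (4-3)^2=1, (2-4)^2=4, (3-5)^2=4, (1-7)^2=36, (7-6)^2=1, (6-2)^2=16, (5-1)^2=16
sum(d^2) = 78.
Step 3: rho = 1 - 6*78 / (7*(7^2 - 1)) = 1 - 468/336 = -0.392857.
Step 4: Under H0, t = rho * sqrt((n-2)/(1-rho^2)) = -0.9553 ~ t(5).
Step 5: Two-sided p-value from the t-distribution with 5 df = 0.383317.
Step 6: alpha = 0.1. fail to reject H0.

rho = -0.3929, p = 0.383317, fail to reject H0 at alpha = 0.1.


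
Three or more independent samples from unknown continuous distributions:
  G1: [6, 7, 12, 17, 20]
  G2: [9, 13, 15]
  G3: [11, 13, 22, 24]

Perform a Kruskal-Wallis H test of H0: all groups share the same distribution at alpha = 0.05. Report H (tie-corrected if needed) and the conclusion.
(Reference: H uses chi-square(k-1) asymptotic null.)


Step 1: Combine all N = 12 observations and assign midranks.
sorted (value, group, rank): (6,G1,1), (7,G1,2), (9,G2,3), (11,G3,4), (12,G1,5), (13,G2,6.5), (13,G3,6.5), (15,G2,8), (17,G1,9), (20,G1,10), (22,G3,11), (24,G3,12)
Step 2: Sum ranks within each group.
R_1 = 27 (n_1 = 5)
R_2 = 17.5 (n_2 = 3)
R_3 = 33.5 (n_3 = 4)
Step 3: H = 12/(N(N+1)) * sum(R_i^2/n_i) - 3(N+1)
     = 12/(12*13) * (27^2/5 + 17.5^2/3 + 33.5^2/4) - 3*13
     = 0.076923 * 528.446 - 39
     = 1.649679.
Step 4: Ties present; correction factor C = 1 - 6/(12^3 - 12) = 0.996503. Corrected H = 1.649679 / 0.996503 = 1.655468.
Step 5: Under H0, H ~ chi^2(2); p-value = 0.437039.
Step 6: alpha = 0.05. fail to reject H0.

H = 1.6555, df = 2, p = 0.437039, fail to reject H0.


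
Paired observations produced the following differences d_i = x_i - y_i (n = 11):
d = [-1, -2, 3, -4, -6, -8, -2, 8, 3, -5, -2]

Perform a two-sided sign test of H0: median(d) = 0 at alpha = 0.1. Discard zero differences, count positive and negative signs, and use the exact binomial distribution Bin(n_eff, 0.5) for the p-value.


Step 1: Discard zero differences. Original n = 11; n_eff = number of nonzero differences = 11.
Nonzero differences (with sign): -1, -2, +3, -4, -6, -8, -2, +8, +3, -5, -2
Step 2: Count signs: positive = 3, negative = 8.
Step 3: Under H0: P(positive) = 0.5, so the number of positives S ~ Bin(11, 0.5).
Step 4: Two-sided exact p-value = sum of Bin(11,0.5) probabilities at or below the observed probability = 0.226562.
Step 5: alpha = 0.1. fail to reject H0.

n_eff = 11, pos = 3, neg = 8, p = 0.226562, fail to reject H0.


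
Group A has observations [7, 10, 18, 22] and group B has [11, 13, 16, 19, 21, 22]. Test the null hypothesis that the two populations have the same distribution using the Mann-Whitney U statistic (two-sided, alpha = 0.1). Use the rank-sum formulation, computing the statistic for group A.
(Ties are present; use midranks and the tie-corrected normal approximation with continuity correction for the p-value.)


Step 1: Combine and sort all 10 observations; assign midranks.
sorted (value, group): (7,X), (10,X), (11,Y), (13,Y), (16,Y), (18,X), (19,Y), (21,Y), (22,X), (22,Y)
ranks: 7->1, 10->2, 11->3, 13->4, 16->5, 18->6, 19->7, 21->8, 22->9.5, 22->9.5
Step 2: Rank sum for X: R1 = 1 + 2 + 6 + 9.5 = 18.5.
Step 3: U_X = R1 - n1(n1+1)/2 = 18.5 - 4*5/2 = 18.5 - 10 = 8.5.
       U_Y = n1*n2 - U_X = 24 - 8.5 = 15.5.
Step 4: Ties are present, so use the tie-corrected normal approximation (with continuity correction) for the p-value.
Step 5: p-value = 0.521166; compare to alpha = 0.1. fail to reject H0.

U_X = 8.5, p = 0.521166, fail to reject H0 at alpha = 0.1.


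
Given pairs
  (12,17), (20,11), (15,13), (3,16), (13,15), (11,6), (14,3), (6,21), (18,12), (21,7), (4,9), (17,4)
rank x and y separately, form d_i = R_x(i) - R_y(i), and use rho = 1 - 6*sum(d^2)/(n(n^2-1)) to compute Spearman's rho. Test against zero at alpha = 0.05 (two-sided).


Step 1: Rank x and y separately (midranks; no ties here).
rank(x): 12->5, 20->11, 15->8, 3->1, 13->6, 11->4, 14->7, 6->3, 18->10, 21->12, 4->2, 17->9
rank(y): 17->11, 11->6, 13->8, 16->10, 15->9, 6->3, 3->1, 21->12, 12->7, 7->4, 9->5, 4->2
Step 2: d_i = R_x(i) - R_y(i); compute d_i^2.
  (5-11)^2=36, (11-6)^2=25, (8-8)^2=0, (1-10)^2=81, (6-9)^2=9, (4-3)^2=1, (7-1)^2=36, (3-12)^2=81, (10-7)^2=9, (12-4)^2=64, (2-5)^2=9, (9-2)^2=49
sum(d^2) = 400.
Step 3: rho = 1 - 6*400 / (12*(12^2 - 1)) = 1 - 2400/1716 = -0.398601.
Step 4: Under H0, t = rho * sqrt((n-2)/(1-rho^2)) = -1.3744 ~ t(10).
Step 5: Two-sided p-value from the t-distribution with 10 df = 0.199335.
Step 6: alpha = 0.05. fail to reject H0.

rho = -0.3986, p = 0.199335, fail to reject H0 at alpha = 0.05.


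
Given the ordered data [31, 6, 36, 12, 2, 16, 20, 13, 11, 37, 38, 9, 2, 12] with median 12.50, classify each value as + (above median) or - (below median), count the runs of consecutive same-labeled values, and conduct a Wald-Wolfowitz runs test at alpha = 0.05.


Step 1: Compute median = 12.50; label A = above, B = below.
Labels in order: ABABBAAABAABBB  (n_A = 7, n_B = 7)
Step 2: Count runs R = 8.
Step 3: Under H0 (random ordering), E[R] = 2*n_A*n_B/(n_A+n_B) + 1 = 2*7*7/14 + 1 = 8.0000.
        Var[R] = 2*n_A*n_B*(2*n_A*n_B - n_A - n_B) / ((n_A+n_B)^2 * (n_A+n_B-1)) = 8232/2548 = 3.2308.
        SD[R] = 1.7974.
Step 4: R = E[R], so z = 0 with no continuity correction.
Step 5: Two-sided p-value via normal approximation = 2*(1 - Phi(|z|)) = 1.000000.
Step 6: alpha = 0.05. fail to reject H0.

R = 8, z = 0.0000, p = 1.000000, fail to reject H0.


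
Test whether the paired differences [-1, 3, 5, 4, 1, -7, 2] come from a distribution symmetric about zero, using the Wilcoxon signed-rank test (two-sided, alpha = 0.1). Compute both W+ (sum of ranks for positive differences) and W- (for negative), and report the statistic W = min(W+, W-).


Step 1: Drop any zero differences (none here) and take |d_i|.
|d| = [1, 3, 5, 4, 1, 7, 2]
Step 2: Midrank |d_i| (ties get averaged ranks).
ranks: |1|->1.5, |3|->4, |5|->6, |4|->5, |1|->1.5, |7|->7, |2|->3
Step 3: Attach original signs; sum ranks with positive sign and with negative sign.
W+ = 4 + 6 + 5 + 1.5 + 3 = 19.5
W- = 1.5 + 7 = 8.5
(Check: W+ + W- = 28 should equal n(n+1)/2 = 28.)
Step 4: Test statistic W = min(W+, W-) = 8.5.
Step 5: Ties in |d|, so use the tie-corrected normal approximation.
        E[W] = n(n+1)/4 = 7*8/4 = 14.
        Tie groups: |d|=1 (t=2); sum(t^3 - t) = 6.
        Var[W] = n(n+1)(2n+1)/24 - sum(t^3-t)/48 = 840/24 - 6/48 = 34.875.
        z = (W - E[W]) / sqrt(Var[W]) = (8.5 - 14) / 5.9055 = -0.9313.
        Two-sided p = 2*Phi(z) = 0.351681.
Step 6: alpha = 0.1. fail to reject H0.

W+ = 19.5, W- = 8.5, W = min = 8.5, p = 0.351681, fail to reject H0.


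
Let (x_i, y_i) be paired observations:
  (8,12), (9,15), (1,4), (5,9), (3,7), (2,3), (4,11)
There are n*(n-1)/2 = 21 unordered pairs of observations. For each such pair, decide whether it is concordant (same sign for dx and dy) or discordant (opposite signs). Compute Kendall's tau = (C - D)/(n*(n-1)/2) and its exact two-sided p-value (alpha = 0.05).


Step 1: Enumerate the 21 unordered pairs (i,j) with i<j and classify each by sign(x_j-x_i) * sign(y_j-y_i).
  (1,2):dx=+1,dy=+3->C; (1,3):dx=-7,dy=-8->C; (1,4):dx=-3,dy=-3->C; (1,5):dx=-5,dy=-5->C
  (1,6):dx=-6,dy=-9->C; (1,7):dx=-4,dy=-1->C; (2,3):dx=-8,dy=-11->C; (2,4):dx=-4,dy=-6->C
  (2,5):dx=-6,dy=-8->C; (2,6):dx=-7,dy=-12->C; (2,7):dx=-5,dy=-4->C; (3,4):dx=+4,dy=+5->C
  (3,5):dx=+2,dy=+3->C; (3,6):dx=+1,dy=-1->D; (3,7):dx=+3,dy=+7->C; (4,5):dx=-2,dy=-2->C
  (4,6):dx=-3,dy=-6->C; (4,7):dx=-1,dy=+2->D; (5,6):dx=-1,dy=-4->C; (5,7):dx=+1,dy=+4->C
  (6,7):dx=+2,dy=+8->C
Step 2: C = 19, D = 2, total pairs = 21.
Step 3: tau = (C - D)/(n(n-1)/2) = (19 - 2)/21 = 0.809524.
Step 4: Exact two-sided p-value (enumerate n! = 5040 permutations of y under H0): p = 0.010714.
Step 5: alpha = 0.05. reject H0.

tau_b = 0.8095 (C=19, D=2), p = 0.010714, reject H0.


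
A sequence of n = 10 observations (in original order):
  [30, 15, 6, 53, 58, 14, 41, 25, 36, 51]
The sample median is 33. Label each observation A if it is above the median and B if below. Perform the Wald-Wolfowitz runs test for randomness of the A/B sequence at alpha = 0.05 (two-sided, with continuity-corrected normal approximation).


Step 1: Compute median = 33; label A = above, B = below.
Labels in order: BBBAABABAA  (n_A = 5, n_B = 5)
Step 2: Count runs R = 6.
Step 3: Under H0 (random ordering), E[R] = 2*n_A*n_B/(n_A+n_B) + 1 = 2*5*5/10 + 1 = 6.0000.
        Var[R] = 2*n_A*n_B*(2*n_A*n_B - n_A - n_B) / ((n_A+n_B)^2 * (n_A+n_B-1)) = 2000/900 = 2.2222.
        SD[R] = 1.4907.
Step 4: R = E[R], so z = 0 with no continuity correction.
Step 5: Two-sided p-value via normal approximation = 2*(1 - Phi(|z|)) = 1.000000.
Step 6: alpha = 0.05. fail to reject H0.

R = 6, z = 0.0000, p = 1.000000, fail to reject H0.


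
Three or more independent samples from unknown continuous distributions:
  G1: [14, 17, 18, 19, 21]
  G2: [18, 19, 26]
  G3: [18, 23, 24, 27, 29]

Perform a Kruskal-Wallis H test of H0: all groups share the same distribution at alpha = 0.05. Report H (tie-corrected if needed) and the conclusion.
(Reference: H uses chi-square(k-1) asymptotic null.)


Step 1: Combine all N = 13 observations and assign midranks.
sorted (value, group, rank): (14,G1,1), (17,G1,2), (18,G1,4), (18,G2,4), (18,G3,4), (19,G1,6.5), (19,G2,6.5), (21,G1,8), (23,G3,9), (24,G3,10), (26,G2,11), (27,G3,12), (29,G3,13)
Step 2: Sum ranks within each group.
R_1 = 21.5 (n_1 = 5)
R_2 = 21.5 (n_2 = 3)
R_3 = 48 (n_3 = 5)
Step 3: H = 12/(N(N+1)) * sum(R_i^2/n_i) - 3(N+1)
     = 12/(13*14) * (21.5^2/5 + 21.5^2/3 + 48^2/5) - 3*14
     = 0.065934 * 707.333 - 42
     = 4.637363.
Step 4: Ties present; correction factor C = 1 - 30/(13^3 - 13) = 0.986264. Corrected H = 4.637363 / 0.986264 = 4.701950.
Step 5: Under H0, H ~ chi^2(2); p-value = 0.095276.
Step 6: alpha = 0.05. fail to reject H0.

H = 4.7019, df = 2, p = 0.095276, fail to reject H0.


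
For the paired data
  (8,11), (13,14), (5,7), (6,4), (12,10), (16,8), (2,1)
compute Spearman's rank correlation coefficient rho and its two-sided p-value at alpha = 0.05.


Step 1: Rank x and y separately (midranks; no ties here).
rank(x): 8->4, 13->6, 5->2, 6->3, 12->5, 16->7, 2->1
rank(y): 11->6, 14->7, 7->3, 4->2, 10->5, 8->4, 1->1
Step 2: d_i = R_x(i) - R_y(i); compute d_i^2.
  (4-6)^2=4, (6-7)^2=1, (2-3)^2=1, (3-2)^2=1, (5-5)^2=0, (7-4)^2=9, (1-1)^2=0
sum(d^2) = 16.
Step 3: rho = 1 - 6*16 / (7*(7^2 - 1)) = 1 - 96/336 = 0.714286.
Step 4: Under H0, t = rho * sqrt((n-2)/(1-rho^2)) = 2.2822 ~ t(5).
Step 5: Two-sided p-value from the t-distribution with 5 df = 0.071344.
Step 6: alpha = 0.05. fail to reject H0.

rho = 0.7143, p = 0.071344, fail to reject H0 at alpha = 0.05.


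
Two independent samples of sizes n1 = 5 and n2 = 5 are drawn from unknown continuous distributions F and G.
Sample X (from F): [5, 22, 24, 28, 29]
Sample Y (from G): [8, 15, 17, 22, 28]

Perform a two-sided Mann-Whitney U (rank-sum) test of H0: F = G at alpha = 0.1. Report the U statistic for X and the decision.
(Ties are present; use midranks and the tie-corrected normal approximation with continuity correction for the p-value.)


Step 1: Combine and sort all 10 observations; assign midranks.
sorted (value, group): (5,X), (8,Y), (15,Y), (17,Y), (22,X), (22,Y), (24,X), (28,X), (28,Y), (29,X)
ranks: 5->1, 8->2, 15->3, 17->4, 22->5.5, 22->5.5, 24->7, 28->8.5, 28->8.5, 29->10
Step 2: Rank sum for X: R1 = 1 + 5.5 + 7 + 8.5 + 10 = 32.
Step 3: U_X = R1 - n1(n1+1)/2 = 32 - 5*6/2 = 32 - 15 = 17.
       U_Y = n1*n2 - U_X = 25 - 17 = 8.
Step 4: Ties are present, so use the tie-corrected normal approximation (with continuity correction) for the p-value.
Step 5: p-value = 0.400525; compare to alpha = 0.1. fail to reject H0.

U_X = 17, p = 0.400525, fail to reject H0 at alpha = 0.1.


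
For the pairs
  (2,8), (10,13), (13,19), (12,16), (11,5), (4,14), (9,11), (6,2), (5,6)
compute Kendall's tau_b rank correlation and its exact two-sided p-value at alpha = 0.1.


Step 1: Enumerate the 36 unordered pairs (i,j) with i<j and classify each by sign(x_j-x_i) * sign(y_j-y_i).
  (1,2):dx=+8,dy=+5->C; (1,3):dx=+11,dy=+11->C; (1,4):dx=+10,dy=+8->C; (1,5):dx=+9,dy=-3->D
  (1,6):dx=+2,dy=+6->C; (1,7):dx=+7,dy=+3->C; (1,8):dx=+4,dy=-6->D; (1,9):dx=+3,dy=-2->D
  (2,3):dx=+3,dy=+6->C; (2,4):dx=+2,dy=+3->C; (2,5):dx=+1,dy=-8->D; (2,6):dx=-6,dy=+1->D
  (2,7):dx=-1,dy=-2->C; (2,8):dx=-4,dy=-11->C; (2,9):dx=-5,dy=-7->C; (3,4):dx=-1,dy=-3->C
  (3,5):dx=-2,dy=-14->C; (3,6):dx=-9,dy=-5->C; (3,7):dx=-4,dy=-8->C; (3,8):dx=-7,dy=-17->C
  (3,9):dx=-8,dy=-13->C; (4,5):dx=-1,dy=-11->C; (4,6):dx=-8,dy=-2->C; (4,7):dx=-3,dy=-5->C
  (4,8):dx=-6,dy=-14->C; (4,9):dx=-7,dy=-10->C; (5,6):dx=-7,dy=+9->D; (5,7):dx=-2,dy=+6->D
  (5,8):dx=-5,dy=-3->C; (5,9):dx=-6,dy=+1->D; (6,7):dx=+5,dy=-3->D; (6,8):dx=+2,dy=-12->D
  (6,9):dx=+1,dy=-8->D; (7,8):dx=-3,dy=-9->C; (7,9):dx=-4,dy=-5->C; (8,9):dx=-1,dy=+4->D
Step 2: C = 24, D = 12, total pairs = 36.
Step 3: tau = (C - D)/(n(n-1)/2) = (24 - 12)/36 = 0.333333.
Step 4: Exact two-sided p-value (enumerate n! = 362880 permutations of y under H0): p = 0.259518.
Step 5: alpha = 0.1. fail to reject H0.

tau_b = 0.3333 (C=24, D=12), p = 0.259518, fail to reject H0.


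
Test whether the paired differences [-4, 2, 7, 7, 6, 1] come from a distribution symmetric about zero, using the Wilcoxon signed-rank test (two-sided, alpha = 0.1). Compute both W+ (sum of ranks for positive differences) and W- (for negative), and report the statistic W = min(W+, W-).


Step 1: Drop any zero differences (none here) and take |d_i|.
|d| = [4, 2, 7, 7, 6, 1]
Step 2: Midrank |d_i| (ties get averaged ranks).
ranks: |4|->3, |2|->2, |7|->5.5, |7|->5.5, |6|->4, |1|->1
Step 3: Attach original signs; sum ranks with positive sign and with negative sign.
W+ = 2 + 5.5 + 5.5 + 4 + 1 = 18
W- = 3 = 3
(Check: W+ + W- = 21 should equal n(n+1)/2 = 21.)
Step 4: Test statistic W = min(W+, W-) = 3.
Step 5: Ties in |d|, so use the tie-corrected normal approximation.
        E[W] = n(n+1)/4 = 6*7/4 = 10.5.
        Tie groups: |d|=7 (t=2); sum(t^3 - t) = 6.
        Var[W] = n(n+1)(2n+1)/24 - sum(t^3-t)/48 = 546/24 - 6/48 = 22.625.
        z = (W - E[W]) / sqrt(Var[W]) = (3 - 10.5) / 4.7566 = -1.5768.
        Two-sided p = 2*Phi(z) = 0.114850.
Step 6: alpha = 0.1. fail to reject H0.

W+ = 18, W- = 3, W = min = 3, p = 0.114850, fail to reject H0.


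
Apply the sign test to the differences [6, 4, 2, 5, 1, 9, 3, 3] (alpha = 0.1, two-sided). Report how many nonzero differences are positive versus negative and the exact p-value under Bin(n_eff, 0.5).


Step 1: Discard zero differences. Original n = 8; n_eff = number of nonzero differences = 8.
Nonzero differences (with sign): +6, +4, +2, +5, +1, +9, +3, +3
Step 2: Count signs: positive = 8, negative = 0.
Step 3: Under H0: P(positive) = 0.5, so the number of positives S ~ Bin(8, 0.5).
Step 4: Two-sided exact p-value = sum of Bin(8,0.5) probabilities at or below the observed probability = 0.007812.
Step 5: alpha = 0.1. reject H0.

n_eff = 8, pos = 8, neg = 0, p = 0.007812, reject H0.


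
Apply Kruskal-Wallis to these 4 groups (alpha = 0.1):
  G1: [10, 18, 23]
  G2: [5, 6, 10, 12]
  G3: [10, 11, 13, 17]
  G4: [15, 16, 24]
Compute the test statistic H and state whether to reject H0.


Step 1: Combine all N = 14 observations and assign midranks.
sorted (value, group, rank): (5,G2,1), (6,G2,2), (10,G1,4), (10,G2,4), (10,G3,4), (11,G3,6), (12,G2,7), (13,G3,8), (15,G4,9), (16,G4,10), (17,G3,11), (18,G1,12), (23,G1,13), (24,G4,14)
Step 2: Sum ranks within each group.
R_1 = 29 (n_1 = 3)
R_2 = 14 (n_2 = 4)
R_3 = 29 (n_3 = 4)
R_4 = 33 (n_4 = 3)
Step 3: H = 12/(N(N+1)) * sum(R_i^2/n_i) - 3(N+1)
     = 12/(14*15) * (29^2/3 + 14^2/4 + 29^2/4 + 33^2/3) - 3*15
     = 0.057143 * 902.583 - 45
     = 6.576190.
Step 4: Ties present; correction factor C = 1 - 24/(14^3 - 14) = 0.991209. Corrected H = 6.576190 / 0.991209 = 6.634516.
Step 5: Under H0, H ~ chi^2(3); p-value = 0.084506.
Step 6: alpha = 0.1. reject H0.

H = 6.6345, df = 3, p = 0.084506, reject H0.


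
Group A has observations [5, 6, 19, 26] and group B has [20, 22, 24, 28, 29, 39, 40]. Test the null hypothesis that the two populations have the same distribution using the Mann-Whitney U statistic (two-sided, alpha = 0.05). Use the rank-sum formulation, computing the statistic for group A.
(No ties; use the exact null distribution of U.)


Step 1: Combine and sort all 11 observations; assign midranks.
sorted (value, group): (5,X), (6,X), (19,X), (20,Y), (22,Y), (24,Y), (26,X), (28,Y), (29,Y), (39,Y), (40,Y)
ranks: 5->1, 6->2, 19->3, 20->4, 22->5, 24->6, 26->7, 28->8, 29->9, 39->10, 40->11
Step 2: Rank sum for X: R1 = 1 + 2 + 3 + 7 = 13.
Step 3: U_X = R1 - n1(n1+1)/2 = 13 - 4*5/2 = 13 - 10 = 3.
       U_Y = n1*n2 - U_X = 28 - 3 = 25.
Step 4: No ties, so the exact null distribution of U (based on enumerating the C(11,4) = 330 equally likely rank assignments) gives the two-sided p-value.
Step 5: p-value = 0.042424; compare to alpha = 0.05. reject H0.

U_X = 3, p = 0.042424, reject H0 at alpha = 0.05.


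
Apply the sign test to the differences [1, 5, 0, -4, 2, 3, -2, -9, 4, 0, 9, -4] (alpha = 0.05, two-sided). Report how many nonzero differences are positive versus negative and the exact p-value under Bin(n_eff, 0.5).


Step 1: Discard zero differences. Original n = 12; n_eff = number of nonzero differences = 10.
Nonzero differences (with sign): +1, +5, -4, +2, +3, -2, -9, +4, +9, -4
Step 2: Count signs: positive = 6, negative = 4.
Step 3: Under H0: P(positive) = 0.5, so the number of positives S ~ Bin(10, 0.5).
Step 4: Two-sided exact p-value = sum of Bin(10,0.5) probabilities at or below the observed probability = 0.753906.
Step 5: alpha = 0.05. fail to reject H0.

n_eff = 10, pos = 6, neg = 4, p = 0.753906, fail to reject H0.


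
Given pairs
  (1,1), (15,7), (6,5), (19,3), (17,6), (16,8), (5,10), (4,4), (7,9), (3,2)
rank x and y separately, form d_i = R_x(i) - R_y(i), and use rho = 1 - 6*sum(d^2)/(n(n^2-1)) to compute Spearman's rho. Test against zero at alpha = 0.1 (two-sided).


Step 1: Rank x and y separately (midranks; no ties here).
rank(x): 1->1, 15->7, 6->5, 19->10, 17->9, 16->8, 5->4, 4->3, 7->6, 3->2
rank(y): 1->1, 7->7, 5->5, 3->3, 6->6, 8->8, 10->10, 4->4, 9->9, 2->2
Step 2: d_i = R_x(i) - R_y(i); compute d_i^2.
  (1-1)^2=0, (7-7)^2=0, (5-5)^2=0, (10-3)^2=49, (9-6)^2=9, (8-8)^2=0, (4-10)^2=36, (3-4)^2=1, (6-9)^2=9, (2-2)^2=0
sum(d^2) = 104.
Step 3: rho = 1 - 6*104 / (10*(10^2 - 1)) = 1 - 624/990 = 0.369697.
Step 4: Under H0, t = rho * sqrt((n-2)/(1-rho^2)) = 1.1254 ~ t(8).
Step 5: Two-sided p-value from the t-distribution with 8 df = 0.293050.
Step 6: alpha = 0.1. fail to reject H0.

rho = 0.3697, p = 0.293050, fail to reject H0 at alpha = 0.1.


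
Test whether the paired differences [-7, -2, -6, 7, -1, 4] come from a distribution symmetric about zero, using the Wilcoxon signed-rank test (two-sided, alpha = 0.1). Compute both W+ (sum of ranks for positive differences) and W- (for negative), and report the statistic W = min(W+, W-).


Step 1: Drop any zero differences (none here) and take |d_i|.
|d| = [7, 2, 6, 7, 1, 4]
Step 2: Midrank |d_i| (ties get averaged ranks).
ranks: |7|->5.5, |2|->2, |6|->4, |7|->5.5, |1|->1, |4|->3
Step 3: Attach original signs; sum ranks with positive sign and with negative sign.
W+ = 5.5 + 3 = 8.5
W- = 5.5 + 2 + 4 + 1 = 12.5
(Check: W+ + W- = 21 should equal n(n+1)/2 = 21.)
Step 4: Test statistic W = min(W+, W-) = 8.5.
Step 5: Ties in |d|, so use the tie-corrected normal approximation.
        E[W] = n(n+1)/4 = 6*7/4 = 10.5.
        Tie groups: |d|=7 (t=2); sum(t^3 - t) = 6.
        Var[W] = n(n+1)(2n+1)/24 - sum(t^3-t)/48 = 546/24 - 6/48 = 22.625.
        z = (W - E[W]) / sqrt(Var[W]) = (8.5 - 10.5) / 4.7566 = -0.4205.
        Two-sided p = 2*Phi(z) = 0.674142.
Step 6: alpha = 0.1. fail to reject H0.

W+ = 8.5, W- = 12.5, W = min = 8.5, p = 0.674142, fail to reject H0.


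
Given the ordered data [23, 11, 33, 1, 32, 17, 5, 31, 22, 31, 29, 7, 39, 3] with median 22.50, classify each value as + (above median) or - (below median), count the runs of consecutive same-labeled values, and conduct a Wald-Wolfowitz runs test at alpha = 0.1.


Step 1: Compute median = 22.50; label A = above, B = below.
Labels in order: ABABABBABAABAB  (n_A = 7, n_B = 7)
Step 2: Count runs R = 12.
Step 3: Under H0 (random ordering), E[R] = 2*n_A*n_B/(n_A+n_B) + 1 = 2*7*7/14 + 1 = 8.0000.
        Var[R] = 2*n_A*n_B*(2*n_A*n_B - n_A - n_B) / ((n_A+n_B)^2 * (n_A+n_B-1)) = 8232/2548 = 3.2308.
        SD[R] = 1.7974.
Step 4: Continuity-corrected z = (R - 0.5 - E[R]) / SD[R] = (12 - 0.5 - 8.0000) / 1.7974 = 1.9472.
Step 5: Two-sided p-value via normal approximation = 2*(1 - Phi(|z|)) = 0.051508.
Step 6: alpha = 0.1. reject H0.

R = 12, z = 1.9472, p = 0.051508, reject H0.


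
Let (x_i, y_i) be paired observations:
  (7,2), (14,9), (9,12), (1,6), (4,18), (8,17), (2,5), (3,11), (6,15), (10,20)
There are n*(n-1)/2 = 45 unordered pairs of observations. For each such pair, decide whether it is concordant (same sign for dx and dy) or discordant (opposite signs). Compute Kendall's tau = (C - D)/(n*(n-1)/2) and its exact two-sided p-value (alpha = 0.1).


Step 1: Enumerate the 45 unordered pairs (i,j) with i<j and classify each by sign(x_j-x_i) * sign(y_j-y_i).
  (1,2):dx=+7,dy=+7->C; (1,3):dx=+2,dy=+10->C; (1,4):dx=-6,dy=+4->D; (1,5):dx=-3,dy=+16->D
  (1,6):dx=+1,dy=+15->C; (1,7):dx=-5,dy=+3->D; (1,8):dx=-4,dy=+9->D; (1,9):dx=-1,dy=+13->D
  (1,10):dx=+3,dy=+18->C; (2,3):dx=-5,dy=+3->D; (2,4):dx=-13,dy=-3->C; (2,5):dx=-10,dy=+9->D
  (2,6):dx=-6,dy=+8->D; (2,7):dx=-12,dy=-4->C; (2,8):dx=-11,dy=+2->D; (2,9):dx=-8,dy=+6->D
  (2,10):dx=-4,dy=+11->D; (3,4):dx=-8,dy=-6->C; (3,5):dx=-5,dy=+6->D; (3,6):dx=-1,dy=+5->D
  (3,7):dx=-7,dy=-7->C; (3,8):dx=-6,dy=-1->C; (3,9):dx=-3,dy=+3->D; (3,10):dx=+1,dy=+8->C
  (4,5):dx=+3,dy=+12->C; (4,6):dx=+7,dy=+11->C; (4,7):dx=+1,dy=-1->D; (4,8):dx=+2,dy=+5->C
  (4,9):dx=+5,dy=+9->C; (4,10):dx=+9,dy=+14->C; (5,6):dx=+4,dy=-1->D; (5,7):dx=-2,dy=-13->C
  (5,8):dx=-1,dy=-7->C; (5,9):dx=+2,dy=-3->D; (5,10):dx=+6,dy=+2->C; (6,7):dx=-6,dy=-12->C
  (6,8):dx=-5,dy=-6->C; (6,9):dx=-2,dy=-2->C; (6,10):dx=+2,dy=+3->C; (7,8):dx=+1,dy=+6->C
  (7,9):dx=+4,dy=+10->C; (7,10):dx=+8,dy=+15->C; (8,9):dx=+3,dy=+4->C; (8,10):dx=+7,dy=+9->C
  (9,10):dx=+4,dy=+5->C
Step 2: C = 28, D = 17, total pairs = 45.
Step 3: tau = (C - D)/(n(n-1)/2) = (28 - 17)/45 = 0.244444.
Step 4: Exact two-sided p-value (enumerate n! = 3628800 permutations of y under H0): p = 0.380720.
Step 5: alpha = 0.1. fail to reject H0.

tau_b = 0.2444 (C=28, D=17), p = 0.380720, fail to reject H0.


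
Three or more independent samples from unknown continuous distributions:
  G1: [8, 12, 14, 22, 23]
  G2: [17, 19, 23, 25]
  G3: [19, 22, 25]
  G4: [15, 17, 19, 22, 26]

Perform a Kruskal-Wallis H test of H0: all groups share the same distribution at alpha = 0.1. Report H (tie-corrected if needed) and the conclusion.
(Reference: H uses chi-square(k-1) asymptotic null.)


Step 1: Combine all N = 17 observations and assign midranks.
sorted (value, group, rank): (8,G1,1), (12,G1,2), (14,G1,3), (15,G4,4), (17,G2,5.5), (17,G4,5.5), (19,G2,8), (19,G3,8), (19,G4,8), (22,G1,11), (22,G3,11), (22,G4,11), (23,G1,13.5), (23,G2,13.5), (25,G2,15.5), (25,G3,15.5), (26,G4,17)
Step 2: Sum ranks within each group.
R_1 = 30.5 (n_1 = 5)
R_2 = 42.5 (n_2 = 4)
R_3 = 34.5 (n_3 = 3)
R_4 = 45.5 (n_4 = 5)
Step 3: H = 12/(N(N+1)) * sum(R_i^2/n_i) - 3(N+1)
     = 12/(17*18) * (30.5^2/5 + 42.5^2/4 + 34.5^2/3 + 45.5^2/5) - 3*18
     = 0.039216 * 1448.41 - 54
     = 2.800490.
Step 4: Ties present; correction factor C = 1 - 66/(17^3 - 17) = 0.986520. Corrected H = 2.800490 / 0.986520 = 2.838758.
Step 5: Under H0, H ~ chi^2(3); p-value = 0.417159.
Step 6: alpha = 0.1. fail to reject H0.

H = 2.8388, df = 3, p = 0.417159, fail to reject H0.


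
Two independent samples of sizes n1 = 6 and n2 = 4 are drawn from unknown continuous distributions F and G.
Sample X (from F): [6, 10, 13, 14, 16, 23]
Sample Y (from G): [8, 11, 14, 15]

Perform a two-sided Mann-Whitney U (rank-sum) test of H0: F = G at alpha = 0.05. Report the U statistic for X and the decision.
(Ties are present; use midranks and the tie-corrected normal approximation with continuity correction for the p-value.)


Step 1: Combine and sort all 10 observations; assign midranks.
sorted (value, group): (6,X), (8,Y), (10,X), (11,Y), (13,X), (14,X), (14,Y), (15,Y), (16,X), (23,X)
ranks: 6->1, 8->2, 10->3, 11->4, 13->5, 14->6.5, 14->6.5, 15->8, 16->9, 23->10
Step 2: Rank sum for X: R1 = 1 + 3 + 5 + 6.5 + 9 + 10 = 34.5.
Step 3: U_X = R1 - n1(n1+1)/2 = 34.5 - 6*7/2 = 34.5 - 21 = 13.5.
       U_Y = n1*n2 - U_X = 24 - 13.5 = 10.5.
Step 4: Ties are present, so use the tie-corrected normal approximation (with continuity correction) for the p-value.
Step 5: p-value = 0.830664; compare to alpha = 0.05. fail to reject H0.

U_X = 13.5, p = 0.830664, fail to reject H0 at alpha = 0.05.


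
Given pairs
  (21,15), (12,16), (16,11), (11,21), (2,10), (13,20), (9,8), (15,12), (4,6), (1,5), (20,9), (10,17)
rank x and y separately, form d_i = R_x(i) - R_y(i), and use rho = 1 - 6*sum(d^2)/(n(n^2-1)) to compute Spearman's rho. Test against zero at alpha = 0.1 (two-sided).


Step 1: Rank x and y separately (midranks; no ties here).
rank(x): 21->12, 12->7, 16->10, 11->6, 2->2, 13->8, 9->4, 15->9, 4->3, 1->1, 20->11, 10->5
rank(y): 15->8, 16->9, 11->6, 21->12, 10->5, 20->11, 8->3, 12->7, 6->2, 5->1, 9->4, 17->10
Step 2: d_i = R_x(i) - R_y(i); compute d_i^2.
  (12-8)^2=16, (7-9)^2=4, (10-6)^2=16, (6-12)^2=36, (2-5)^2=9, (8-11)^2=9, (4-3)^2=1, (9-7)^2=4, (3-2)^2=1, (1-1)^2=0, (11-4)^2=49, (5-10)^2=25
sum(d^2) = 170.
Step 3: rho = 1 - 6*170 / (12*(12^2 - 1)) = 1 - 1020/1716 = 0.405594.
Step 4: Under H0, t = rho * sqrt((n-2)/(1-rho^2)) = 1.4032 ~ t(10).
Step 5: Two-sided p-value from the t-distribution with 10 df = 0.190836.
Step 6: alpha = 0.1. fail to reject H0.

rho = 0.4056, p = 0.190836, fail to reject H0 at alpha = 0.1.


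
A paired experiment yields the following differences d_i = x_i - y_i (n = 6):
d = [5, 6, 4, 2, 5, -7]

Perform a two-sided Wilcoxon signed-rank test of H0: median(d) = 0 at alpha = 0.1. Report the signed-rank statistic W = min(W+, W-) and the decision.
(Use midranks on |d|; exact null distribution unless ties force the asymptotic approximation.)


Step 1: Drop any zero differences (none here) and take |d_i|.
|d| = [5, 6, 4, 2, 5, 7]
Step 2: Midrank |d_i| (ties get averaged ranks).
ranks: |5|->3.5, |6|->5, |4|->2, |2|->1, |5|->3.5, |7|->6
Step 3: Attach original signs; sum ranks with positive sign and with negative sign.
W+ = 3.5 + 5 + 2 + 1 + 3.5 = 15
W- = 6 = 6
(Check: W+ + W- = 21 should equal n(n+1)/2 = 21.)
Step 4: Test statistic W = min(W+, W-) = 6.
Step 5: Ties in |d|, so use the tie-corrected normal approximation.
        E[W] = n(n+1)/4 = 6*7/4 = 10.5.
        Tie groups: |d|=5 (t=2); sum(t^3 - t) = 6.
        Var[W] = n(n+1)(2n+1)/24 - sum(t^3-t)/48 = 546/24 - 6/48 = 22.625.
        z = (W - E[W]) / sqrt(Var[W]) = (6 - 10.5) / 4.7566 = -0.9461.
        Two-sided p = 2*Phi(z) = 0.344118.
Step 6: alpha = 0.1. fail to reject H0.

W+ = 15, W- = 6, W = min = 6, p = 0.344118, fail to reject H0.
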